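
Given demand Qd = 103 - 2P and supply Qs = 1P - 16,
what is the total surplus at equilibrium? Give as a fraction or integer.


Find equilibrium: 103 - 2P = 1P - 16
103 + 16 = 3P
P* = 119/3 = 119/3
Q* = 1*119/3 - 16 = 71/3
Inverse demand: P = 103/2 - Q/2, so P_max = 103/2
Inverse supply: P = 16 + Q/1, so P_min = 16
CS = (1/2) * 71/3 * (103/2 - 119/3) = 5041/36
PS = (1/2) * 71/3 * (119/3 - 16) = 5041/18
TS = CS + PS = 5041/36 + 5041/18 = 5041/12

5041/12


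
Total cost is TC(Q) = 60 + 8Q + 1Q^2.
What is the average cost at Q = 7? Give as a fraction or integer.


TC(7) = 60 + 8*7 + 1*7^2
TC(7) = 60 + 56 + 49 = 165
AC = TC/Q = 165/7 = 165/7

165/7


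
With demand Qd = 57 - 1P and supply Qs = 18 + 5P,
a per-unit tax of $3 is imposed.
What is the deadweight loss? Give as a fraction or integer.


Pre-tax equilibrium quantity: Q* = 101/2
Post-tax equilibrium quantity: Q_tax = 48
Reduction in quantity: Q* - Q_tax = 5/2
DWL = (1/2) * tax * (Q* - Q_tax)
DWL = (1/2) * 3 * 5/2 = 15/4

15/4


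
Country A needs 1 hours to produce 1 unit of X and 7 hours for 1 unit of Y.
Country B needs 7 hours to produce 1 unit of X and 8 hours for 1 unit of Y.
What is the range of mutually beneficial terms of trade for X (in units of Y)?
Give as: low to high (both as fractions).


Opportunity cost of X for Country A = hours_X / hours_Y = 1/7 = 1/7 units of Y
Opportunity cost of X for Country B = hours_X / hours_Y = 7/8 = 7/8 units of Y
Terms of trade must be between the two opportunity costs.
Range: 1/7 to 7/8

1/7 to 7/8


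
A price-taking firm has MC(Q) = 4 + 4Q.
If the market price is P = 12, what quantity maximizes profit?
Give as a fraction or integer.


In perfect competition, profit is maximized where P = MC.
12 = 4 + 4Q
8 = 4Q
Q* = 8/4 = 2

2


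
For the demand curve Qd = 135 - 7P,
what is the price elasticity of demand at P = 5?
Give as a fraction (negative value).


dQ/dP = -7
At P = 5: Q = 135 - 7*5 = 100
E = (dQ/dP)(P/Q) = (-7)(5/100) = -7/20

-7/20


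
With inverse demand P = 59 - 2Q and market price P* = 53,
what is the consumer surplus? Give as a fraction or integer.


Maximum willingness to pay (at Q=0): P_max = 59
Quantity demanded at P* = 53:
Q* = (59 - 53)/2 = 3
CS = (1/2) * Q* * (P_max - P*)
CS = (1/2) * 3 * (59 - 53)
CS = (1/2) * 3 * 6 = 9

9


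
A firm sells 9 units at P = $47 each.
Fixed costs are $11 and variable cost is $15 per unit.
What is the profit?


Total Revenue = P * Q = 47 * 9 = $423
Total Cost = FC + VC*Q = 11 + 15*9 = $146
Profit = TR - TC = 423 - 146 = $277

$277


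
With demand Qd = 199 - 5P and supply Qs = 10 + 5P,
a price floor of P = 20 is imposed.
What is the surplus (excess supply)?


At P = 20:
Qd = 199 - 5*20 = 99
Qs = 10 + 5*20 = 110
Surplus = Qs - Qd = 110 - 99 = 11

11


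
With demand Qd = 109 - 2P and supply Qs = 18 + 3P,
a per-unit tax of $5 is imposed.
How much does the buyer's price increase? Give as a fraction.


With a per-unit tax, the buyer's price increase depends on relative slopes.
Supply slope: d = 3, Demand slope: b = 2
Buyer's price increase = d * tax / (b + d)
= 3 * 5 / (2 + 3)
= 15 / 5 = 3

3


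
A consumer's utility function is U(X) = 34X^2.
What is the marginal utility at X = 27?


MU = dU/dX = 34*2*X^(2-1)
MU = 68*X^1
At X = 27:
MU = 68 * 27^1
MU = 68 * 27 = 1836

1836


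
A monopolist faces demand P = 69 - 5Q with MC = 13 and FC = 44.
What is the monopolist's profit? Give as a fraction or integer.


MR = MC: 69 - 10Q = 13
Q* = 28/5
P* = 69 - 5*28/5 = 41
Profit = (P* - MC)*Q* - FC
= (41 - 13)*28/5 - 44
= 28*28/5 - 44
= 784/5 - 44 = 564/5

564/5


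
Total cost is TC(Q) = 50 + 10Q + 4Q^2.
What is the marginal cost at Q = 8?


MC = dTC/dQ = 10 + 2*4*Q
At Q = 8:
MC = 10 + 8*8
MC = 10 + 64 = 74

74


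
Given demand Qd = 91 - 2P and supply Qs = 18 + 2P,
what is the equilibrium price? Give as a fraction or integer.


At equilibrium, Qd = Qs.
91 - 2P = 18 + 2P
91 - 18 = 2P + 2P
73 = 4P
P* = 73/4 = 73/4

73/4


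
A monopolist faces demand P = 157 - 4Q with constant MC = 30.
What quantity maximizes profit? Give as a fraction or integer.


TR = P*Q = (157 - 4Q)Q = 157Q - 4Q^2
MR = dTR/dQ = 157 - 8Q
Set MR = MC:
157 - 8Q = 30
127 = 8Q
Q* = 127/8 = 127/8

127/8


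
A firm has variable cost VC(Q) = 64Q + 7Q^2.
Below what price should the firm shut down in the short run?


AVC(Q) = VC(Q)/Q = 64 + 7Q
AVC is increasing in Q, so minimum AVC is at Q -> 0+.
Min AVC = 64
The firm should shut down if P < 64.

64


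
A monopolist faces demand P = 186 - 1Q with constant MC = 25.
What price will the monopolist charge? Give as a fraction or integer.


MR = 186 - 2Q
Set MR = MC: 186 - 2Q = 25
Q* = 161/2
Substitute into demand:
P* = 186 - 1*161/2 = 211/2

211/2


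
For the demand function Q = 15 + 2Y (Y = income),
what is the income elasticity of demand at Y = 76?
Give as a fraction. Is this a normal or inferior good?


dQ/dY = 2
At Y = 76: Q = 15 + 2*76 = 167
Ey = (dQ/dY)(Y/Q) = 2 * 76 / 167 = 152/167
Since Ey > 0, this is a normal good.

152/167 (normal good)


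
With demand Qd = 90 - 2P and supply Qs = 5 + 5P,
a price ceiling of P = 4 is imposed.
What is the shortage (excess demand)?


At P = 4:
Qd = 90 - 2*4 = 82
Qs = 5 + 5*4 = 25
Shortage = Qd - Qs = 82 - 25 = 57

57


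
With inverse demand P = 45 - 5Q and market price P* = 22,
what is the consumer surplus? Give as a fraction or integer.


Maximum willingness to pay (at Q=0): P_max = 45
Quantity demanded at P* = 22:
Q* = (45 - 22)/5 = 23/5
CS = (1/2) * Q* * (P_max - P*)
CS = (1/2) * 23/5 * (45 - 22)
CS = (1/2) * 23/5 * 23 = 529/10

529/10


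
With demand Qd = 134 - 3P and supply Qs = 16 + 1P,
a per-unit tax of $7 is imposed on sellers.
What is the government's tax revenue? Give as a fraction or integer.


With tax on sellers, new supply: Qs' = 16 + 1(P - 7)
= 9 + 1P
New equilibrium quantity:
Q_new = 161/4
Tax revenue = tax * Q_new = 7 * 161/4 = 1127/4

1127/4


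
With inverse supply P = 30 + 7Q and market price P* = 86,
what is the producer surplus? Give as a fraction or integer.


Minimum supply price (at Q=0): P_min = 30
Quantity supplied at P* = 86:
Q* = (86 - 30)/7 = 8
PS = (1/2) * Q* * (P* - P_min)
PS = (1/2) * 8 * (86 - 30)
PS = (1/2) * 8 * 56 = 224

224


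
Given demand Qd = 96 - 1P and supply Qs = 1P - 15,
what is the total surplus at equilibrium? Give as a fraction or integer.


Find equilibrium: 96 - 1P = 1P - 15
96 + 15 = 2P
P* = 111/2 = 111/2
Q* = 1*111/2 - 15 = 81/2
Inverse demand: P = 96 - Q/1, so P_max = 96
Inverse supply: P = 15 + Q/1, so P_min = 15
CS = (1/2) * 81/2 * (96 - 111/2) = 6561/8
PS = (1/2) * 81/2 * (111/2 - 15) = 6561/8
TS = CS + PS = 6561/8 + 6561/8 = 6561/4

6561/4


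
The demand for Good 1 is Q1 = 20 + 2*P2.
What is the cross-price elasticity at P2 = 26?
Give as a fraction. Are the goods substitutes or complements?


dQ1/dP2 = 2
At P2 = 26: Q1 = 20 + 2*26 = 72
Exy = (dQ1/dP2)(P2/Q1) = 2 * 26 / 72 = 13/18
Since Exy > 0, the goods are substitutes.

13/18 (substitutes)


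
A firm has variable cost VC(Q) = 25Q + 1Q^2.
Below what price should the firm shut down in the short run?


AVC(Q) = VC(Q)/Q = 25 + 1Q
AVC is increasing in Q, so minimum AVC is at Q -> 0+.
Min AVC = 25
The firm should shut down if P < 25.

25


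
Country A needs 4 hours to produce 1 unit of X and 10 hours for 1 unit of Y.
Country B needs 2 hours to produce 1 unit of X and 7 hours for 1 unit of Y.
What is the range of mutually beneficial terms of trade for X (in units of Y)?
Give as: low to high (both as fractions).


Opportunity cost of X for Country A = hours_X / hours_Y = 4/10 = 2/5 units of Y
Opportunity cost of X for Country B = hours_X / hours_Y = 2/7 = 2/7 units of Y
Terms of trade must be between the two opportunity costs.
Range: 2/7 to 2/5

2/7 to 2/5


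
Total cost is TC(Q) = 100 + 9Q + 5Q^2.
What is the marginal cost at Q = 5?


MC = dTC/dQ = 9 + 2*5*Q
At Q = 5:
MC = 9 + 10*5
MC = 9 + 50 = 59

59


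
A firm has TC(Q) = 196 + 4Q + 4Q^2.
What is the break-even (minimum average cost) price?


AC(Q) = 196/Q + 4 + 4Q
To minimize: dAC/dQ = -196/Q^2 + 4 = 0
Q^2 = 196/4 = 49
Q* = 7
Min AC = 196/7 + 4 + 4*7
Min AC = 28 + 4 + 28 = 60

60


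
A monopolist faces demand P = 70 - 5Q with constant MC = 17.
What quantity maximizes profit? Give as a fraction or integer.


TR = P*Q = (70 - 5Q)Q = 70Q - 5Q^2
MR = dTR/dQ = 70 - 10Q
Set MR = MC:
70 - 10Q = 17
53 = 10Q
Q* = 53/10 = 53/10

53/10


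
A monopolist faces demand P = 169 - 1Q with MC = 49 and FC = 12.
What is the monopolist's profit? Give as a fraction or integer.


MR = MC: 169 - 2Q = 49
Q* = 60
P* = 169 - 1*60 = 109
Profit = (P* - MC)*Q* - FC
= (109 - 49)*60 - 12
= 60*60 - 12
= 3600 - 12 = 3588

3588


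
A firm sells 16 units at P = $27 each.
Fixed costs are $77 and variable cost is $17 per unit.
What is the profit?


Total Revenue = P * Q = 27 * 16 = $432
Total Cost = FC + VC*Q = 77 + 17*16 = $349
Profit = TR - TC = 432 - 349 = $83

$83


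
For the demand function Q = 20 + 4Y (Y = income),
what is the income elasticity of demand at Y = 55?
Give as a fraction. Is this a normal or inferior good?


dQ/dY = 4
At Y = 55: Q = 20 + 4*55 = 240
Ey = (dQ/dY)(Y/Q) = 4 * 55 / 240 = 11/12
Since Ey > 0, this is a normal good.

11/12 (normal good)


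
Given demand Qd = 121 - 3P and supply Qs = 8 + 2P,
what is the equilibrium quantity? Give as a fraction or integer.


First find equilibrium price:
121 - 3P = 8 + 2P
P* = 113/5 = 113/5
Then substitute into demand:
Q* = 121 - 3 * 113/5 = 266/5

266/5


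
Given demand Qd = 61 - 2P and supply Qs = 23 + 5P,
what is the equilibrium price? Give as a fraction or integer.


At equilibrium, Qd = Qs.
61 - 2P = 23 + 5P
61 - 23 = 2P + 5P
38 = 7P
P* = 38/7 = 38/7

38/7


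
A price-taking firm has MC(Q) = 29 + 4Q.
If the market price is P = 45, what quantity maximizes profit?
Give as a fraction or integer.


In perfect competition, profit is maximized where P = MC.
45 = 29 + 4Q
16 = 4Q
Q* = 16/4 = 4

4


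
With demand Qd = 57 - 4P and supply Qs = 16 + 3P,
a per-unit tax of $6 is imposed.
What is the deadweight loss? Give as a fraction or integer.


Pre-tax equilibrium quantity: Q* = 235/7
Post-tax equilibrium quantity: Q_tax = 163/7
Reduction in quantity: Q* - Q_tax = 72/7
DWL = (1/2) * tax * (Q* - Q_tax)
DWL = (1/2) * 6 * 72/7 = 216/7

216/7


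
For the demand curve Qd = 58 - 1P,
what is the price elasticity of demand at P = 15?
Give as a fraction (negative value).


dQ/dP = -1
At P = 15: Q = 58 - 1*15 = 43
E = (dQ/dP)(P/Q) = (-1)(15/43) = -15/43

-15/43


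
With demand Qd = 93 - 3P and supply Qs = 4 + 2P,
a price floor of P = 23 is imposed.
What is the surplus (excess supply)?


At P = 23:
Qd = 93 - 3*23 = 24
Qs = 4 + 2*23 = 50
Surplus = Qs - Qd = 50 - 24 = 26

26


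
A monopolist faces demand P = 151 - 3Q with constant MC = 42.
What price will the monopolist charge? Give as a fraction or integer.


MR = 151 - 6Q
Set MR = MC: 151 - 6Q = 42
Q* = 109/6
Substitute into demand:
P* = 151 - 3*109/6 = 193/2

193/2


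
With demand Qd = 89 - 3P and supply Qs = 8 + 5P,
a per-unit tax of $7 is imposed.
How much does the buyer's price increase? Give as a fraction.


With a per-unit tax, the buyer's price increase depends on relative slopes.
Supply slope: d = 5, Demand slope: b = 3
Buyer's price increase = d * tax / (b + d)
= 5 * 7 / (3 + 5)
= 35 / 8 = 35/8

35/8


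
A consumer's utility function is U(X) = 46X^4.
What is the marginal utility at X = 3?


MU = dU/dX = 46*4*X^(4-1)
MU = 184*X^3
At X = 3:
MU = 184 * 3^3
MU = 184 * 27 = 4968

4968


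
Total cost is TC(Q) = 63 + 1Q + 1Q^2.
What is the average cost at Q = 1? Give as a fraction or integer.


TC(1) = 63 + 1*1 + 1*1^2
TC(1) = 63 + 1 + 1 = 65
AC = TC/Q = 65/1 = 65

65


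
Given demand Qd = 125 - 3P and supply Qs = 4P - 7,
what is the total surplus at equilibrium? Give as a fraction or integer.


Find equilibrium: 125 - 3P = 4P - 7
125 + 7 = 7P
P* = 132/7 = 132/7
Q* = 4*132/7 - 7 = 479/7
Inverse demand: P = 125/3 - Q/3, so P_max = 125/3
Inverse supply: P = 7/4 + Q/4, so P_min = 7/4
CS = (1/2) * 479/7 * (125/3 - 132/7) = 229441/294
PS = (1/2) * 479/7 * (132/7 - 7/4) = 229441/392
TS = CS + PS = 229441/294 + 229441/392 = 229441/168

229441/168


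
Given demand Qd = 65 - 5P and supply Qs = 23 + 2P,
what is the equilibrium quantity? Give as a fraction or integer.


First find equilibrium price:
65 - 5P = 23 + 2P
P* = 42/7 = 6
Then substitute into demand:
Q* = 65 - 5 * 6 = 35

35


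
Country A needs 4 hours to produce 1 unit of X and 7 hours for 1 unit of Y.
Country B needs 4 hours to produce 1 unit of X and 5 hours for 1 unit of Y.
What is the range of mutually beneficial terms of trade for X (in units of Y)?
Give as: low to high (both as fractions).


Opportunity cost of X for Country A = hours_X / hours_Y = 4/7 = 4/7 units of Y
Opportunity cost of X for Country B = hours_X / hours_Y = 4/5 = 4/5 units of Y
Terms of trade must be between the two opportunity costs.
Range: 4/7 to 4/5

4/7 to 4/5


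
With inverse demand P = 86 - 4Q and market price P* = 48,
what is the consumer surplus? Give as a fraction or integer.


Maximum willingness to pay (at Q=0): P_max = 86
Quantity demanded at P* = 48:
Q* = (86 - 48)/4 = 19/2
CS = (1/2) * Q* * (P_max - P*)
CS = (1/2) * 19/2 * (86 - 48)
CS = (1/2) * 19/2 * 38 = 361/2

361/2


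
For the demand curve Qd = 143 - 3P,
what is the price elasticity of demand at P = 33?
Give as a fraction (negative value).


dQ/dP = -3
At P = 33: Q = 143 - 3*33 = 44
E = (dQ/dP)(P/Q) = (-3)(33/44) = -9/4

-9/4


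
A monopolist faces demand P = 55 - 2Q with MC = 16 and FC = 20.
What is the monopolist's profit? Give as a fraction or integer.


MR = MC: 55 - 4Q = 16
Q* = 39/4
P* = 55 - 2*39/4 = 71/2
Profit = (P* - MC)*Q* - FC
= (71/2 - 16)*39/4 - 20
= 39/2*39/4 - 20
= 1521/8 - 20 = 1361/8

1361/8


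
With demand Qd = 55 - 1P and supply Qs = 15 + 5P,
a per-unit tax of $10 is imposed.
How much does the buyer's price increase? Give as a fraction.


With a per-unit tax, the buyer's price increase depends on relative slopes.
Supply slope: d = 5, Demand slope: b = 1
Buyer's price increase = d * tax / (b + d)
= 5 * 10 / (1 + 5)
= 50 / 6 = 25/3

25/3


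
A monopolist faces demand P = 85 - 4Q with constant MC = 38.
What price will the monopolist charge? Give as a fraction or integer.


MR = 85 - 8Q
Set MR = MC: 85 - 8Q = 38
Q* = 47/8
Substitute into demand:
P* = 85 - 4*47/8 = 123/2

123/2


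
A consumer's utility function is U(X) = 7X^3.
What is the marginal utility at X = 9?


MU = dU/dX = 7*3*X^(3-1)
MU = 21*X^2
At X = 9:
MU = 21 * 9^2
MU = 21 * 81 = 1701

1701


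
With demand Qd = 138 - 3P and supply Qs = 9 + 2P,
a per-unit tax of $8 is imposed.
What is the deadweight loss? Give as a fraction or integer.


Pre-tax equilibrium quantity: Q* = 303/5
Post-tax equilibrium quantity: Q_tax = 51
Reduction in quantity: Q* - Q_tax = 48/5
DWL = (1/2) * tax * (Q* - Q_tax)
DWL = (1/2) * 8 * 48/5 = 192/5

192/5


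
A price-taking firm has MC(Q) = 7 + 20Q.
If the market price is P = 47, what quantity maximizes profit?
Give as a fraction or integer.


In perfect competition, profit is maximized where P = MC.
47 = 7 + 20Q
40 = 20Q
Q* = 40/20 = 2

2


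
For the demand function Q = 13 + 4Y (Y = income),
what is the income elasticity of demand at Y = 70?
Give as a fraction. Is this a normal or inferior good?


dQ/dY = 4
At Y = 70: Q = 13 + 4*70 = 293
Ey = (dQ/dY)(Y/Q) = 4 * 70 / 293 = 280/293
Since Ey > 0, this is a normal good.

280/293 (normal good)


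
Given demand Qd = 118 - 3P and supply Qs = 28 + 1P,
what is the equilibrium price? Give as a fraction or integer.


At equilibrium, Qd = Qs.
118 - 3P = 28 + 1P
118 - 28 = 3P + 1P
90 = 4P
P* = 90/4 = 45/2

45/2


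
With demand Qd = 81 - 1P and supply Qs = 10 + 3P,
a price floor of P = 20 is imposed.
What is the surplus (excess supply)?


At P = 20:
Qd = 81 - 1*20 = 61
Qs = 10 + 3*20 = 70
Surplus = Qs - Qd = 70 - 61 = 9

9


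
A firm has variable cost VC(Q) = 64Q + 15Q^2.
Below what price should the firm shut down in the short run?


AVC(Q) = VC(Q)/Q = 64 + 15Q
AVC is increasing in Q, so minimum AVC is at Q -> 0+.
Min AVC = 64
The firm should shut down if P < 64.

64


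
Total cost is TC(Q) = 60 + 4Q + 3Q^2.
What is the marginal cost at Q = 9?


MC = dTC/dQ = 4 + 2*3*Q
At Q = 9:
MC = 4 + 6*9
MC = 4 + 54 = 58

58


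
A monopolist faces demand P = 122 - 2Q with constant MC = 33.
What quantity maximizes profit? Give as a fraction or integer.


TR = P*Q = (122 - 2Q)Q = 122Q - 2Q^2
MR = dTR/dQ = 122 - 4Q
Set MR = MC:
122 - 4Q = 33
89 = 4Q
Q* = 89/4 = 89/4

89/4


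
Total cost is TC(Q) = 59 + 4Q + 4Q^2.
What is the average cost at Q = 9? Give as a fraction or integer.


TC(9) = 59 + 4*9 + 4*9^2
TC(9) = 59 + 36 + 324 = 419
AC = TC/Q = 419/9 = 419/9

419/9


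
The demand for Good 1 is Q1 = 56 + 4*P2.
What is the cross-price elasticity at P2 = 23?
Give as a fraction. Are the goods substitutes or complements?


dQ1/dP2 = 4
At P2 = 23: Q1 = 56 + 4*23 = 148
Exy = (dQ1/dP2)(P2/Q1) = 4 * 23 / 148 = 23/37
Since Exy > 0, the goods are substitutes.

23/37 (substitutes)


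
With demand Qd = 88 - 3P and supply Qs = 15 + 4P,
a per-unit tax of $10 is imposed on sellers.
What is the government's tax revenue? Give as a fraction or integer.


With tax on sellers, new supply: Qs' = 15 + 4(P - 10)
= 4P - 25
New equilibrium quantity:
Q_new = 277/7
Tax revenue = tax * Q_new = 10 * 277/7 = 2770/7

2770/7


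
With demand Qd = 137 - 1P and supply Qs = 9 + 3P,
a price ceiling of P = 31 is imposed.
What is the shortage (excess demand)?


At P = 31:
Qd = 137 - 1*31 = 106
Qs = 9 + 3*31 = 102
Shortage = Qd - Qs = 106 - 102 = 4

4


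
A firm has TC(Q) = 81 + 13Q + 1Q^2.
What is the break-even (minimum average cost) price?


AC(Q) = 81/Q + 13 + 1Q
To minimize: dAC/dQ = -81/Q^2 + 1 = 0
Q^2 = 81/1 = 81
Q* = 9
Min AC = 81/9 + 13 + 1*9
Min AC = 9 + 13 + 9 = 31

31


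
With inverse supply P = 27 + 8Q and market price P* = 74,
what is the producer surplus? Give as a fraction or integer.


Minimum supply price (at Q=0): P_min = 27
Quantity supplied at P* = 74:
Q* = (74 - 27)/8 = 47/8
PS = (1/2) * Q* * (P* - P_min)
PS = (1/2) * 47/8 * (74 - 27)
PS = (1/2) * 47/8 * 47 = 2209/16

2209/16


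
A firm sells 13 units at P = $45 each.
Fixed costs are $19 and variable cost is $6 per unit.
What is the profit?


Total Revenue = P * Q = 45 * 13 = $585
Total Cost = FC + VC*Q = 19 + 6*13 = $97
Profit = TR - TC = 585 - 97 = $488

$488


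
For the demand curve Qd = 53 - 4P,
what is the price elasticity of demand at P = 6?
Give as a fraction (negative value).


dQ/dP = -4
At P = 6: Q = 53 - 4*6 = 29
E = (dQ/dP)(P/Q) = (-4)(6/29) = -24/29

-24/29


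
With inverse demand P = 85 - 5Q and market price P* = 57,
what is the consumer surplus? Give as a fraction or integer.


Maximum willingness to pay (at Q=0): P_max = 85
Quantity demanded at P* = 57:
Q* = (85 - 57)/5 = 28/5
CS = (1/2) * Q* * (P_max - P*)
CS = (1/2) * 28/5 * (85 - 57)
CS = (1/2) * 28/5 * 28 = 392/5

392/5


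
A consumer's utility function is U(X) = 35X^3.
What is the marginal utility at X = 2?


MU = dU/dX = 35*3*X^(3-1)
MU = 105*X^2
At X = 2:
MU = 105 * 2^2
MU = 105 * 4 = 420

420


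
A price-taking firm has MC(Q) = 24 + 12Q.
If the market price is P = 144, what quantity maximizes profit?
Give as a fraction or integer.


In perfect competition, profit is maximized where P = MC.
144 = 24 + 12Q
120 = 12Q
Q* = 120/12 = 10

10


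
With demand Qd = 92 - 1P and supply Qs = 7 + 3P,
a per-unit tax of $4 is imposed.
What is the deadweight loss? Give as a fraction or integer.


Pre-tax equilibrium quantity: Q* = 283/4
Post-tax equilibrium quantity: Q_tax = 271/4
Reduction in quantity: Q* - Q_tax = 3
DWL = (1/2) * tax * (Q* - Q_tax)
DWL = (1/2) * 4 * 3 = 6

6


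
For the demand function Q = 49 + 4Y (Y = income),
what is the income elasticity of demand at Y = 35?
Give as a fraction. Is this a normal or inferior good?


dQ/dY = 4
At Y = 35: Q = 49 + 4*35 = 189
Ey = (dQ/dY)(Y/Q) = 4 * 35 / 189 = 20/27
Since Ey > 0, this is a normal good.

20/27 (normal good)


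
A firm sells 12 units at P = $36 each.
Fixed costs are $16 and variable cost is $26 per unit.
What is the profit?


Total Revenue = P * Q = 36 * 12 = $432
Total Cost = FC + VC*Q = 16 + 26*12 = $328
Profit = TR - TC = 432 - 328 = $104

$104


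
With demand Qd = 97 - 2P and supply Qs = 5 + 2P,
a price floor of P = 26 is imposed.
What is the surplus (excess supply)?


At P = 26:
Qd = 97 - 2*26 = 45
Qs = 5 + 2*26 = 57
Surplus = Qs - Qd = 57 - 45 = 12

12


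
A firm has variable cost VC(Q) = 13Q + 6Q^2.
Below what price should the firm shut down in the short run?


AVC(Q) = VC(Q)/Q = 13 + 6Q
AVC is increasing in Q, so minimum AVC is at Q -> 0+.
Min AVC = 13
The firm should shut down if P < 13.

13


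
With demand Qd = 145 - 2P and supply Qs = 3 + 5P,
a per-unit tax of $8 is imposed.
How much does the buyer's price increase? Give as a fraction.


With a per-unit tax, the buyer's price increase depends on relative slopes.
Supply slope: d = 5, Demand slope: b = 2
Buyer's price increase = d * tax / (b + d)
= 5 * 8 / (2 + 5)
= 40 / 7 = 40/7

40/7


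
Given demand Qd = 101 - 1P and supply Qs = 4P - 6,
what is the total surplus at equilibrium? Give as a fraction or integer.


Find equilibrium: 101 - 1P = 4P - 6
101 + 6 = 5P
P* = 107/5 = 107/5
Q* = 4*107/5 - 6 = 398/5
Inverse demand: P = 101 - Q/1, so P_max = 101
Inverse supply: P = 3/2 + Q/4, so P_min = 3/2
CS = (1/2) * 398/5 * (101 - 107/5) = 79202/25
PS = (1/2) * 398/5 * (107/5 - 3/2) = 39601/50
TS = CS + PS = 79202/25 + 39601/50 = 39601/10

39601/10


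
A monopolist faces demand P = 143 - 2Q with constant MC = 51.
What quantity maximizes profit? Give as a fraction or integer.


TR = P*Q = (143 - 2Q)Q = 143Q - 2Q^2
MR = dTR/dQ = 143 - 4Q
Set MR = MC:
143 - 4Q = 51
92 = 4Q
Q* = 92/4 = 23

23


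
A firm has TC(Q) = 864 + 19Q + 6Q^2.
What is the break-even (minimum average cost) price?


AC(Q) = 864/Q + 19 + 6Q
To minimize: dAC/dQ = -864/Q^2 + 6 = 0
Q^2 = 864/6 = 144
Q* = 12
Min AC = 864/12 + 19 + 6*12
Min AC = 72 + 19 + 72 = 163

163


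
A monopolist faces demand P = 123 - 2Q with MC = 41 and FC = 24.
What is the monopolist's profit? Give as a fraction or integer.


MR = MC: 123 - 4Q = 41
Q* = 41/2
P* = 123 - 2*41/2 = 82
Profit = (P* - MC)*Q* - FC
= (82 - 41)*41/2 - 24
= 41*41/2 - 24
= 1681/2 - 24 = 1633/2

1633/2


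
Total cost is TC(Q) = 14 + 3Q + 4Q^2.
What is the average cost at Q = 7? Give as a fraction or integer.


TC(7) = 14 + 3*7 + 4*7^2
TC(7) = 14 + 21 + 196 = 231
AC = TC/Q = 231/7 = 33

33


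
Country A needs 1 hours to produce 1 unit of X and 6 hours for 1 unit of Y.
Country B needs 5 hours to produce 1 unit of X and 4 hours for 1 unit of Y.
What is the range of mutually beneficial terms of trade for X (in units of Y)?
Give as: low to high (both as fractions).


Opportunity cost of X for Country A = hours_X / hours_Y = 1/6 = 1/6 units of Y
Opportunity cost of X for Country B = hours_X / hours_Y = 5/4 = 5/4 units of Y
Terms of trade must be between the two opportunity costs.
Range: 1/6 to 5/4

1/6 to 5/4


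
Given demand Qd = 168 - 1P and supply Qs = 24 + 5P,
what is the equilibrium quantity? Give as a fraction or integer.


First find equilibrium price:
168 - 1P = 24 + 5P
P* = 144/6 = 24
Then substitute into demand:
Q* = 168 - 1 * 24 = 144

144


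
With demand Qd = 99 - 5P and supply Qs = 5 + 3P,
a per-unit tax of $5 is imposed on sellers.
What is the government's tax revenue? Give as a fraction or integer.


With tax on sellers, new supply: Qs' = 5 + 3(P - 5)
= 3P - 10
New equilibrium quantity:
Q_new = 247/8
Tax revenue = tax * Q_new = 5 * 247/8 = 1235/8

1235/8


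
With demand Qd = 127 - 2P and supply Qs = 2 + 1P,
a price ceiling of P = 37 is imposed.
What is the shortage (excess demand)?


At P = 37:
Qd = 127 - 2*37 = 53
Qs = 2 + 1*37 = 39
Shortage = Qd - Qs = 53 - 39 = 14

14


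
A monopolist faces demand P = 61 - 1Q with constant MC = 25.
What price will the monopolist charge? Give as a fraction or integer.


MR = 61 - 2Q
Set MR = MC: 61 - 2Q = 25
Q* = 18
Substitute into demand:
P* = 61 - 1*18 = 43

43


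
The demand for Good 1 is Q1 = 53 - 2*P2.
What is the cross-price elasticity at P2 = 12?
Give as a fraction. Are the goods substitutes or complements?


dQ1/dP2 = -2
At P2 = 12: Q1 = 53 - 2*12 = 29
Exy = (dQ1/dP2)(P2/Q1) = -2 * 12 / 29 = -24/29
Since Exy < 0, the goods are complements.

-24/29 (complements)


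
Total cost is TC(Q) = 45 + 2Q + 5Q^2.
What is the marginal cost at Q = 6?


MC = dTC/dQ = 2 + 2*5*Q
At Q = 6:
MC = 2 + 10*6
MC = 2 + 60 = 62

62


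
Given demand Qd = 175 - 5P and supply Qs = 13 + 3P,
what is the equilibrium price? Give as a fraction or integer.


At equilibrium, Qd = Qs.
175 - 5P = 13 + 3P
175 - 13 = 5P + 3P
162 = 8P
P* = 162/8 = 81/4

81/4


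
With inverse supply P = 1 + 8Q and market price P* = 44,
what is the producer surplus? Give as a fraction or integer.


Minimum supply price (at Q=0): P_min = 1
Quantity supplied at P* = 44:
Q* = (44 - 1)/8 = 43/8
PS = (1/2) * Q* * (P* - P_min)
PS = (1/2) * 43/8 * (44 - 1)
PS = (1/2) * 43/8 * 43 = 1849/16

1849/16


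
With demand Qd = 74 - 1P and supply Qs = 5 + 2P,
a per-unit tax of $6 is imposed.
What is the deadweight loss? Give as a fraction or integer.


Pre-tax equilibrium quantity: Q* = 51
Post-tax equilibrium quantity: Q_tax = 47
Reduction in quantity: Q* - Q_tax = 4
DWL = (1/2) * tax * (Q* - Q_tax)
DWL = (1/2) * 6 * 4 = 12

12


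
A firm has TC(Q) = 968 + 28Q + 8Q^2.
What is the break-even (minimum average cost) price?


AC(Q) = 968/Q + 28 + 8Q
To minimize: dAC/dQ = -968/Q^2 + 8 = 0
Q^2 = 968/8 = 121
Q* = 11
Min AC = 968/11 + 28 + 8*11
Min AC = 88 + 28 + 88 = 204

204


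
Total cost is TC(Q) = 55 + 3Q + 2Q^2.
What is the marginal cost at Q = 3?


MC = dTC/dQ = 3 + 2*2*Q
At Q = 3:
MC = 3 + 4*3
MC = 3 + 12 = 15

15


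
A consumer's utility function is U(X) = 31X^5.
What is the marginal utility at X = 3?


MU = dU/dX = 31*5*X^(5-1)
MU = 155*X^4
At X = 3:
MU = 155 * 3^4
MU = 155 * 81 = 12555

12555


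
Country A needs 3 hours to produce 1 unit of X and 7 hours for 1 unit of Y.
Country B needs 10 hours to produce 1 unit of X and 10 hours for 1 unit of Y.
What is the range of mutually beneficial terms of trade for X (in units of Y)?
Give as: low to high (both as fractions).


Opportunity cost of X for Country A = hours_X / hours_Y = 3/7 = 3/7 units of Y
Opportunity cost of X for Country B = hours_X / hours_Y = 10/10 = 1 units of Y
Terms of trade must be between the two opportunity costs.
Range: 3/7 to 1

3/7 to 1


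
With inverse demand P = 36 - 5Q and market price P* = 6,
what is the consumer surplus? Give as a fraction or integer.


Maximum willingness to pay (at Q=0): P_max = 36
Quantity demanded at P* = 6:
Q* = (36 - 6)/5 = 6
CS = (1/2) * Q* * (P_max - P*)
CS = (1/2) * 6 * (36 - 6)
CS = (1/2) * 6 * 30 = 90

90


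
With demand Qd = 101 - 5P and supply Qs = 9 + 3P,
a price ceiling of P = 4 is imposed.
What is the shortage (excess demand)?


At P = 4:
Qd = 101 - 5*4 = 81
Qs = 9 + 3*4 = 21
Shortage = Qd - Qs = 81 - 21 = 60

60


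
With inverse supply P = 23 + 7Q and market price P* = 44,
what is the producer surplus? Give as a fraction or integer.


Minimum supply price (at Q=0): P_min = 23
Quantity supplied at P* = 44:
Q* = (44 - 23)/7 = 3
PS = (1/2) * Q* * (P* - P_min)
PS = (1/2) * 3 * (44 - 23)
PS = (1/2) * 3 * 21 = 63/2

63/2


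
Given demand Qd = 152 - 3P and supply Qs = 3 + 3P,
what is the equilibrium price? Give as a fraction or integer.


At equilibrium, Qd = Qs.
152 - 3P = 3 + 3P
152 - 3 = 3P + 3P
149 = 6P
P* = 149/6 = 149/6

149/6


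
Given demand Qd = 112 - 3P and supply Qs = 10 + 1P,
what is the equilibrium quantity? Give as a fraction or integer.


First find equilibrium price:
112 - 3P = 10 + 1P
P* = 102/4 = 51/2
Then substitute into demand:
Q* = 112 - 3 * 51/2 = 71/2

71/2


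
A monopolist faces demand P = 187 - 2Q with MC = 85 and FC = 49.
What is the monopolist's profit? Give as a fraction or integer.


MR = MC: 187 - 4Q = 85
Q* = 51/2
P* = 187 - 2*51/2 = 136
Profit = (P* - MC)*Q* - FC
= (136 - 85)*51/2 - 49
= 51*51/2 - 49
= 2601/2 - 49 = 2503/2

2503/2


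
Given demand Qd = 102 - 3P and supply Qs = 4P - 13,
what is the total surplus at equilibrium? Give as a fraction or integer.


Find equilibrium: 102 - 3P = 4P - 13
102 + 13 = 7P
P* = 115/7 = 115/7
Q* = 4*115/7 - 13 = 369/7
Inverse demand: P = 34 - Q/3, so P_max = 34
Inverse supply: P = 13/4 + Q/4, so P_min = 13/4
CS = (1/2) * 369/7 * (34 - 115/7) = 45387/98
PS = (1/2) * 369/7 * (115/7 - 13/4) = 136161/392
TS = CS + PS = 45387/98 + 136161/392 = 45387/56

45387/56


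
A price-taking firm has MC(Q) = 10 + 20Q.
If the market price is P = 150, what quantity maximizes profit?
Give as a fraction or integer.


In perfect competition, profit is maximized where P = MC.
150 = 10 + 20Q
140 = 20Q
Q* = 140/20 = 7

7


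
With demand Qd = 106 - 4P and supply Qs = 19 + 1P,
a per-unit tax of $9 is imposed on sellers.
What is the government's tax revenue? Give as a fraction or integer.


With tax on sellers, new supply: Qs' = 19 + 1(P - 9)
= 10 + 1P
New equilibrium quantity:
Q_new = 146/5
Tax revenue = tax * Q_new = 9 * 146/5 = 1314/5

1314/5


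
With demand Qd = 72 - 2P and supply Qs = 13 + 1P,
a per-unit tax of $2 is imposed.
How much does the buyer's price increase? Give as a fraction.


With a per-unit tax, the buyer's price increase depends on relative slopes.
Supply slope: d = 1, Demand slope: b = 2
Buyer's price increase = d * tax / (b + d)
= 1 * 2 / (2 + 1)
= 2 / 3 = 2/3

2/3


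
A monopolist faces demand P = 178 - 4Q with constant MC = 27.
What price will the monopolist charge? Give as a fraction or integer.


MR = 178 - 8Q
Set MR = MC: 178 - 8Q = 27
Q* = 151/8
Substitute into demand:
P* = 178 - 4*151/8 = 205/2

205/2


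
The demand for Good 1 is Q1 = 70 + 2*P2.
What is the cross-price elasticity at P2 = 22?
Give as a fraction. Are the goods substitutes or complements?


dQ1/dP2 = 2
At P2 = 22: Q1 = 70 + 2*22 = 114
Exy = (dQ1/dP2)(P2/Q1) = 2 * 22 / 114 = 22/57
Since Exy > 0, the goods are substitutes.

22/57 (substitutes)


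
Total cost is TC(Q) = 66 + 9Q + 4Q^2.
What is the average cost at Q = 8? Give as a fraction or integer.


TC(8) = 66 + 9*8 + 4*8^2
TC(8) = 66 + 72 + 256 = 394
AC = TC/Q = 394/8 = 197/4

197/4


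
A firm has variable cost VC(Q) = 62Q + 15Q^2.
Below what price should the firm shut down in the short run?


AVC(Q) = VC(Q)/Q = 62 + 15Q
AVC is increasing in Q, so minimum AVC is at Q -> 0+.
Min AVC = 62
The firm should shut down if P < 62.

62


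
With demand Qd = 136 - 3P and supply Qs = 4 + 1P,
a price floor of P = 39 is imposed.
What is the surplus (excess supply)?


At P = 39:
Qd = 136 - 3*39 = 19
Qs = 4 + 1*39 = 43
Surplus = Qs - Qd = 43 - 19 = 24

24


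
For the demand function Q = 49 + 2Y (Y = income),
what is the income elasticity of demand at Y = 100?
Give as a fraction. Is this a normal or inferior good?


dQ/dY = 2
At Y = 100: Q = 49 + 2*100 = 249
Ey = (dQ/dY)(Y/Q) = 2 * 100 / 249 = 200/249
Since Ey > 0, this is a normal good.

200/249 (normal good)


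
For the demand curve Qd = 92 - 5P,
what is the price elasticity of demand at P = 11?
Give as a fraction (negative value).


dQ/dP = -5
At P = 11: Q = 92 - 5*11 = 37
E = (dQ/dP)(P/Q) = (-5)(11/37) = -55/37

-55/37


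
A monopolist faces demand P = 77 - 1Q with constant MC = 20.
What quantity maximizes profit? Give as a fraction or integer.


TR = P*Q = (77 - 1Q)Q = 77Q - 1Q^2
MR = dTR/dQ = 77 - 2Q
Set MR = MC:
77 - 2Q = 20
57 = 2Q
Q* = 57/2 = 57/2

57/2


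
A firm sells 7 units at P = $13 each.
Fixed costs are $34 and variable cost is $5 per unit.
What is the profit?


Total Revenue = P * Q = 13 * 7 = $91
Total Cost = FC + VC*Q = 34 + 5*7 = $69
Profit = TR - TC = 91 - 69 = $22

$22


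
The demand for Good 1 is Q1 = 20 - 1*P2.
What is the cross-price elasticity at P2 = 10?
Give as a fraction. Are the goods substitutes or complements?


dQ1/dP2 = -1
At P2 = 10: Q1 = 20 - 1*10 = 10
Exy = (dQ1/dP2)(P2/Q1) = -1 * 10 / 10 = -1
Since Exy < 0, the goods are complements.

-1 (complements)


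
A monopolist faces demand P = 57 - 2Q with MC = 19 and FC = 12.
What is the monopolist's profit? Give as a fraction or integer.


MR = MC: 57 - 4Q = 19
Q* = 19/2
P* = 57 - 2*19/2 = 38
Profit = (P* - MC)*Q* - FC
= (38 - 19)*19/2 - 12
= 19*19/2 - 12
= 361/2 - 12 = 337/2

337/2


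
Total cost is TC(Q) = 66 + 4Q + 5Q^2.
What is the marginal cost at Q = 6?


MC = dTC/dQ = 4 + 2*5*Q
At Q = 6:
MC = 4 + 10*6
MC = 4 + 60 = 64

64


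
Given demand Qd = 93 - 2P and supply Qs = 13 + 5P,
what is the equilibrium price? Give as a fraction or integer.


At equilibrium, Qd = Qs.
93 - 2P = 13 + 5P
93 - 13 = 2P + 5P
80 = 7P
P* = 80/7 = 80/7

80/7


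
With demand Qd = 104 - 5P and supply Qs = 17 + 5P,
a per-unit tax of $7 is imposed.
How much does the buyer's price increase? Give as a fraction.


With a per-unit tax, the buyer's price increase depends on relative slopes.
Supply slope: d = 5, Demand slope: b = 5
Buyer's price increase = d * tax / (b + d)
= 5 * 7 / (5 + 5)
= 35 / 10 = 7/2

7/2


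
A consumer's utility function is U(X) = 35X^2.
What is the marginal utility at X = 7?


MU = dU/dX = 35*2*X^(2-1)
MU = 70*X^1
At X = 7:
MU = 70 * 7^1
MU = 70 * 7 = 490

490


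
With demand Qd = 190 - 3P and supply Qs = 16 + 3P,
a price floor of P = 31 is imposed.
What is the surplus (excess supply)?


At P = 31:
Qd = 190 - 3*31 = 97
Qs = 16 + 3*31 = 109
Surplus = Qs - Qd = 109 - 97 = 12

12


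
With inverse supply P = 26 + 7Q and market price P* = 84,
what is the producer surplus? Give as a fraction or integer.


Minimum supply price (at Q=0): P_min = 26
Quantity supplied at P* = 84:
Q* = (84 - 26)/7 = 58/7
PS = (1/2) * Q* * (P* - P_min)
PS = (1/2) * 58/7 * (84 - 26)
PS = (1/2) * 58/7 * 58 = 1682/7

1682/7


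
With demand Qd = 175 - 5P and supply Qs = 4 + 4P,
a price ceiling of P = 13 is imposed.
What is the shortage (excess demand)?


At P = 13:
Qd = 175 - 5*13 = 110
Qs = 4 + 4*13 = 56
Shortage = Qd - Qs = 110 - 56 = 54

54


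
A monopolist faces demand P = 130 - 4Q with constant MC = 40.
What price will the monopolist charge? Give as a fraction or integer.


MR = 130 - 8Q
Set MR = MC: 130 - 8Q = 40
Q* = 45/4
Substitute into demand:
P* = 130 - 4*45/4 = 85

85


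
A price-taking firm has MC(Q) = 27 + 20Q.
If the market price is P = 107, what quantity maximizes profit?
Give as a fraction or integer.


In perfect competition, profit is maximized where P = MC.
107 = 27 + 20Q
80 = 20Q
Q* = 80/20 = 4

4


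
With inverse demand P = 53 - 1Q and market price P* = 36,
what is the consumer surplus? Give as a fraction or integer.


Maximum willingness to pay (at Q=0): P_max = 53
Quantity demanded at P* = 36:
Q* = (53 - 36)/1 = 17
CS = (1/2) * Q* * (P_max - P*)
CS = (1/2) * 17 * (53 - 36)
CS = (1/2) * 17 * 17 = 289/2

289/2


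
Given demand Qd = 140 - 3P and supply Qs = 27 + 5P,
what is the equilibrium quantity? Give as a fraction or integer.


First find equilibrium price:
140 - 3P = 27 + 5P
P* = 113/8 = 113/8
Then substitute into demand:
Q* = 140 - 3 * 113/8 = 781/8

781/8


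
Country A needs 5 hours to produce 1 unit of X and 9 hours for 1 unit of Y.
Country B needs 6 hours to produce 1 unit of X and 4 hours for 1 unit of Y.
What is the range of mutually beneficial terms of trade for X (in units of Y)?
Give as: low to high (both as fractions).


Opportunity cost of X for Country A = hours_X / hours_Y = 5/9 = 5/9 units of Y
Opportunity cost of X for Country B = hours_X / hours_Y = 6/4 = 3/2 units of Y
Terms of trade must be between the two opportunity costs.
Range: 5/9 to 3/2

5/9 to 3/2


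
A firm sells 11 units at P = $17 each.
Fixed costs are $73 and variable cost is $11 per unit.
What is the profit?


Total Revenue = P * Q = 17 * 11 = $187
Total Cost = FC + VC*Q = 73 + 11*11 = $194
Profit = TR - TC = 187 - 194 = $-7

$-7


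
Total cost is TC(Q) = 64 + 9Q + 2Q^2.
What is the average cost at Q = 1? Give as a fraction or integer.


TC(1) = 64 + 9*1 + 2*1^2
TC(1) = 64 + 9 + 2 = 75
AC = TC/Q = 75/1 = 75

75


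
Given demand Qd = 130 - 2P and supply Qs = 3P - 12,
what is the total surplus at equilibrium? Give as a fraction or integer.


Find equilibrium: 130 - 2P = 3P - 12
130 + 12 = 5P
P* = 142/5 = 142/5
Q* = 3*142/5 - 12 = 366/5
Inverse demand: P = 65 - Q/2, so P_max = 65
Inverse supply: P = 4 + Q/3, so P_min = 4
CS = (1/2) * 366/5 * (65 - 142/5) = 33489/25
PS = (1/2) * 366/5 * (142/5 - 4) = 22326/25
TS = CS + PS = 33489/25 + 22326/25 = 11163/5

11163/5


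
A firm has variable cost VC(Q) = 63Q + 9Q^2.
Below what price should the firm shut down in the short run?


AVC(Q) = VC(Q)/Q = 63 + 9Q
AVC is increasing in Q, so minimum AVC is at Q -> 0+.
Min AVC = 63
The firm should shut down if P < 63.

63


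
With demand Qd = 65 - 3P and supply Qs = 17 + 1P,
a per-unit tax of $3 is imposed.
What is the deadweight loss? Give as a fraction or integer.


Pre-tax equilibrium quantity: Q* = 29
Post-tax equilibrium quantity: Q_tax = 107/4
Reduction in quantity: Q* - Q_tax = 9/4
DWL = (1/2) * tax * (Q* - Q_tax)
DWL = (1/2) * 3 * 9/4 = 27/8

27/8


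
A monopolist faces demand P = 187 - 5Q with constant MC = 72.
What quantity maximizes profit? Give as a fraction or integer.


TR = P*Q = (187 - 5Q)Q = 187Q - 5Q^2
MR = dTR/dQ = 187 - 10Q
Set MR = MC:
187 - 10Q = 72
115 = 10Q
Q* = 115/10 = 23/2

23/2


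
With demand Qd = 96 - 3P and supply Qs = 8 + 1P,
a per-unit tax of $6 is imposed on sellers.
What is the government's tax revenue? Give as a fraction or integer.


With tax on sellers, new supply: Qs' = 8 + 1(P - 6)
= 2 + 1P
New equilibrium quantity:
Q_new = 51/2
Tax revenue = tax * Q_new = 6 * 51/2 = 153

153


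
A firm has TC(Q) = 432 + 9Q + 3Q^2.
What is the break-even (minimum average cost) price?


AC(Q) = 432/Q + 9 + 3Q
To minimize: dAC/dQ = -432/Q^2 + 3 = 0
Q^2 = 432/3 = 144
Q* = 12
Min AC = 432/12 + 9 + 3*12
Min AC = 36 + 9 + 36 = 81

81


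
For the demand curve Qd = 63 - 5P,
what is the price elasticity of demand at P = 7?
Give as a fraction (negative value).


dQ/dP = -5
At P = 7: Q = 63 - 5*7 = 28
E = (dQ/dP)(P/Q) = (-5)(7/28) = -5/4

-5/4


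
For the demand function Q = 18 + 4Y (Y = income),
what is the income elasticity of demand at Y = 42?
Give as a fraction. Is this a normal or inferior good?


dQ/dY = 4
At Y = 42: Q = 18 + 4*42 = 186
Ey = (dQ/dY)(Y/Q) = 4 * 42 / 186 = 28/31
Since Ey > 0, this is a normal good.

28/31 (normal good)


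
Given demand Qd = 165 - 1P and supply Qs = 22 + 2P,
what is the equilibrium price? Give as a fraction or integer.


At equilibrium, Qd = Qs.
165 - 1P = 22 + 2P
165 - 22 = 1P + 2P
143 = 3P
P* = 143/3 = 143/3

143/3


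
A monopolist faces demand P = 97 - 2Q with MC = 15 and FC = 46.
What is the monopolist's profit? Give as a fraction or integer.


MR = MC: 97 - 4Q = 15
Q* = 41/2
P* = 97 - 2*41/2 = 56
Profit = (P* - MC)*Q* - FC
= (56 - 15)*41/2 - 46
= 41*41/2 - 46
= 1681/2 - 46 = 1589/2

1589/2


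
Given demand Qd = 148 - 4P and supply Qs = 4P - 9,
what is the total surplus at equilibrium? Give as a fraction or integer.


Find equilibrium: 148 - 4P = 4P - 9
148 + 9 = 8P
P* = 157/8 = 157/8
Q* = 4*157/8 - 9 = 139/2
Inverse demand: P = 37 - Q/4, so P_max = 37
Inverse supply: P = 9/4 + Q/4, so P_min = 9/4
CS = (1/2) * 139/2 * (37 - 157/8) = 19321/32
PS = (1/2) * 139/2 * (157/8 - 9/4) = 19321/32
TS = CS + PS = 19321/32 + 19321/32 = 19321/16

19321/16
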